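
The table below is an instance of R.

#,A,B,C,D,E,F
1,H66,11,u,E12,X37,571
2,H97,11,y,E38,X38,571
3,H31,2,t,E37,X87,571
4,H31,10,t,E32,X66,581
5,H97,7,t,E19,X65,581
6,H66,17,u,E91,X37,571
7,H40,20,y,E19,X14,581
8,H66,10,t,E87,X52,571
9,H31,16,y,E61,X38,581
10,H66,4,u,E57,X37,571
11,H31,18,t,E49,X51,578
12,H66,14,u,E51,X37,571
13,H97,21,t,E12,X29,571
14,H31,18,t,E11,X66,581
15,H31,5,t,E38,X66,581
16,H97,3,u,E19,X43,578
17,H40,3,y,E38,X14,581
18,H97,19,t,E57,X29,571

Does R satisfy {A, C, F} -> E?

Yes

(A=H66, C=u, F=571): rows 1, 6, 10, 12 → E = X37, X37, X37, X37 ✓
(A=H97, C=y, F=571): row 2 → E = X38 ✓
(A=H31, C=t, F=571): row 3 → E = X87 ✓
(A=H31, C=t, F=581): rows 4, 14, 15 → E = X66, X66, X66 ✓
(A=H97, C=t, F=581): row 5 → E = X65 ✓
(A=H40, C=y, F=581): rows 7, 17 → E = X14, X14 ✓
(A=H66, C=t, F=571): row 8 → E = X52 ✓
(A=H31, C=y, F=581): row 9 → E = X38 ✓
(A=H31, C=t, F=578): row 11 → E = X51 ✓
(A=H97, C=t, F=571): rows 13, 18 → E = X29, X29 ✓
(A=H97, C=u, F=578): row 16 → E = X43 ✓
Every {A, C, F} value is associated with a single E value, so {A, C, F} -> E holds.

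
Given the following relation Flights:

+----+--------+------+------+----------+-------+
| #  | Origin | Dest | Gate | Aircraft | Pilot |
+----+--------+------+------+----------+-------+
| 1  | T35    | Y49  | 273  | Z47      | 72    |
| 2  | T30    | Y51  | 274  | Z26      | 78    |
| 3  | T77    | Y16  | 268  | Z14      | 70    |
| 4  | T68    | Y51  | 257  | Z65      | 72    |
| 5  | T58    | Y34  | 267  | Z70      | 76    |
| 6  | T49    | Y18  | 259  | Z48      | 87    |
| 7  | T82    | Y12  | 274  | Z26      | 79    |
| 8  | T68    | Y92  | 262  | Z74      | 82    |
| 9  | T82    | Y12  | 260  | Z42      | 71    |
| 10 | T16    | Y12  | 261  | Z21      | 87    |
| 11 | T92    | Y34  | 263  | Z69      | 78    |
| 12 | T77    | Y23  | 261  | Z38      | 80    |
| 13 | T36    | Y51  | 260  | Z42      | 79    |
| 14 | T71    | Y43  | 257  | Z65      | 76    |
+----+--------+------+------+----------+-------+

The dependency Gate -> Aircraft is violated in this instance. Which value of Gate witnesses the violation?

261

Gate=273: row 1 → Aircraft = Z47 ✓
Gate=274: rows 2, 7 → Aircraft = Z26, Z26 ✓
Gate=268: row 3 → Aircraft = Z14 ✓
Gate=257: rows 4, 14 → Aircraft = Z65, Z65 ✓
Gate=267: row 5 → Aircraft = Z70 ✓
Gate=259: row 6 → Aircraft = Z48 ✓
Gate=262: row 8 → Aircraft = Z74 ✓
Gate=260: rows 9, 13 → Aircraft = Z42, Z42 ✓
Gate=261: rows 10, 12 → Aircraft takes values {Z21, Z38} — violation
Gate=263: row 11 → Aircraft = Z69 ✓
The only Gate value with inconsistent Aircraft is Gate=261.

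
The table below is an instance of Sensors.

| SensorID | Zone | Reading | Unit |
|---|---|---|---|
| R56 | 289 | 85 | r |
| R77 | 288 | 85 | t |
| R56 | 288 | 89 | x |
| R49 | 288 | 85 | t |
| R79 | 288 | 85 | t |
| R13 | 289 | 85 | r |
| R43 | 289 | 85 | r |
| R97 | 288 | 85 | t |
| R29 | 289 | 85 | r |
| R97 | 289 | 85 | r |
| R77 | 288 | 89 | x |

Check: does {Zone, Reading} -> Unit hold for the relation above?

(Zone=289, Reading=85): 5 rows → Unit = r, r, r, r, r ✓
(Zone=288, Reading=85): 4 rows → Unit = t, t, t, t ✓
(Zone=288, Reading=89): 2 rows → Unit = x, x ✓
Every {Zone, Reading} value is associated with a single Unit value, so {Zone, Reading} -> Unit holds.

Yes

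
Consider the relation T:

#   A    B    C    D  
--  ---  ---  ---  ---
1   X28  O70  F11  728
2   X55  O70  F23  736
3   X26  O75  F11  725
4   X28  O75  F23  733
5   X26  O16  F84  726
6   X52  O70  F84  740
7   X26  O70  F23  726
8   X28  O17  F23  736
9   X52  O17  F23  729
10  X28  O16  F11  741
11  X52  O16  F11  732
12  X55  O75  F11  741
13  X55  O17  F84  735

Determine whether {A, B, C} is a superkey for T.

Yes

All 13 rows have distinct {A, B, C} values, so {A, B, C} → (all attributes) holds and {A, B, C} is a superkey.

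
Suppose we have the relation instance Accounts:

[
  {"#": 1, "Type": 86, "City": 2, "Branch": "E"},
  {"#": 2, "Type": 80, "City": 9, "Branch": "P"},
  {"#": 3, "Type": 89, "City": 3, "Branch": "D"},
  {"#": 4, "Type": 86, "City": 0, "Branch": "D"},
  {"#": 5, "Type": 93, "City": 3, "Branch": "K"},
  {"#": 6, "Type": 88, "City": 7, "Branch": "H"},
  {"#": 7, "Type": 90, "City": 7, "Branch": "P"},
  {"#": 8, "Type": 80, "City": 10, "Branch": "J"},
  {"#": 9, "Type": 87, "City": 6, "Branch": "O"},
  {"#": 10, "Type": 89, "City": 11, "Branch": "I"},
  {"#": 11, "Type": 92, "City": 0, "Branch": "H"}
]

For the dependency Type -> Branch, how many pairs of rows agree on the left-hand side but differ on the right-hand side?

Type=86: violating pairs (1,4) — 1 pair.
Type=80: violating pairs (2,8) — 1 pair.
Type=89: violating pairs (3,10) — 1 pair.

3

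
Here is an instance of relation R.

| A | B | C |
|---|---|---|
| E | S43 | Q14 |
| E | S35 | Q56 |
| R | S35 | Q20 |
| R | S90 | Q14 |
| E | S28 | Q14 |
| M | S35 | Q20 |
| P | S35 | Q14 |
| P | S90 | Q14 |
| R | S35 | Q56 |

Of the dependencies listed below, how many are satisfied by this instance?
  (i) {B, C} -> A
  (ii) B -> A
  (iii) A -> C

(i) {B, C} -> A: (B=S35, C=Q56): 2 rows → A takes values {E, R} — violation; (B=S35, C=Q20): 2 rows → A takes values {R, M} — violation; (B=S90, C=Q14): 2 rows → A takes values {R, P} — violation — fails.
(ii) B -> A: B=S35: 5 rows → A takes values {E, R, M, P} — violation; B=S90: 2 rows → A takes values {R, P} — violation — fails.
(iii) A -> C: A=E: 3 rows → C takes values {Q14, Q56} — violation; A=R: 3 rows → C takes values {Q20, Q14, Q56} — violation — fails.
None of the 3 dependencies hold.

0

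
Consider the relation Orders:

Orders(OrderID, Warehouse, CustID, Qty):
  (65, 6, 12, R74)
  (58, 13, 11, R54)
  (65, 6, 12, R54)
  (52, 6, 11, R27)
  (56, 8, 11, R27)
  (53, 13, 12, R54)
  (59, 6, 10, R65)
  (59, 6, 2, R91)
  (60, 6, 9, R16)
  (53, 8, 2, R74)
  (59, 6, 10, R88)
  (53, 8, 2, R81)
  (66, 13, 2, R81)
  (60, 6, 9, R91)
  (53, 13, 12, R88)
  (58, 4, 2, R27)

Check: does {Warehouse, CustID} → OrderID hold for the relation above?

Yes

(Warehouse=6, CustID=12): 2 rows → OrderID = 65, 65 ✓
(Warehouse=13, CustID=11): 1 row → OrderID = 58 ✓
(Warehouse=6, CustID=11): 1 row → OrderID = 52 ✓
(Warehouse=8, CustID=11): 1 row → OrderID = 56 ✓
(Warehouse=13, CustID=12): 2 rows → OrderID = 53, 53 ✓
(Warehouse=6, CustID=10): 2 rows → OrderID = 59, 59 ✓
(Warehouse=6, CustID=2): 1 row → OrderID = 59 ✓
(Warehouse=6, CustID=9): 2 rows → OrderID = 60, 60 ✓
(Warehouse=8, CustID=2): 2 rows → OrderID = 53, 53 ✓
(Warehouse=13, CustID=2): 1 row → OrderID = 66 ✓
(Warehouse=4, CustID=2): 1 row → OrderID = 58 ✓
Every {Warehouse, CustID} value is associated with a single OrderID value, so {Warehouse, CustID} → OrderID holds.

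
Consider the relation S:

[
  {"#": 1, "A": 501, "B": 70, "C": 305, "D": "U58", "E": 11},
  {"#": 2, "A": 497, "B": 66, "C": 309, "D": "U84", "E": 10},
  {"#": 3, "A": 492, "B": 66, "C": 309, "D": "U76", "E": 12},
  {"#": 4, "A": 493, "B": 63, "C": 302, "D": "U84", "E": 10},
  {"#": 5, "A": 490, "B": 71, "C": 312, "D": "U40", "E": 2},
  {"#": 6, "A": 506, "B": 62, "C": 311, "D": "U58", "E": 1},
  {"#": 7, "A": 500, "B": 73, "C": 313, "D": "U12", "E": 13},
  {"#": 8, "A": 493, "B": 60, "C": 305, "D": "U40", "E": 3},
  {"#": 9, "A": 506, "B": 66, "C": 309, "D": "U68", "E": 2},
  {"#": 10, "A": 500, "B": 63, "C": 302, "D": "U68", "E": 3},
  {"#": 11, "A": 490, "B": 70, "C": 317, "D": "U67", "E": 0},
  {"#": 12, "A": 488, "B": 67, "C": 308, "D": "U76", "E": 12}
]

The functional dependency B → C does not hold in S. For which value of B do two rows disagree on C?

B=70: rows 1, 11 → C takes values {305, 317} — violation
B=66: rows 2, 3, 9 → C = 309, 309, 309 ✓
B=63: rows 4, 10 → C = 302, 302 ✓
B=71: row 5 → C = 312 ✓
B=62: row 6 → C = 311 ✓
B=73: row 7 → C = 313 ✓
B=60: row 8 → C = 305 ✓
B=67: row 12 → C = 308 ✓
The only B value with inconsistent C is B=70.

70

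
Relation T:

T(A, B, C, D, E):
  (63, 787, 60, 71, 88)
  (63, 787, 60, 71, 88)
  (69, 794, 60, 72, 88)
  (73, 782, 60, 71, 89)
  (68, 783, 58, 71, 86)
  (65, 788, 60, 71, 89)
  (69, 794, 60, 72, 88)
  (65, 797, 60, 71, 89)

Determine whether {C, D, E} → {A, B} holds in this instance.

No

(C=60, D=71, E=88): 2 rows → {A,B} = (63, 787), (63, 787) ✓
(C=60, D=72, E=88): 2 rows → {A,B} = (69, 794), (69, 794) ✓
(C=60, D=71, E=89): 3 rows → {A,B} takes values {(73, 782), (65, 788), (65, 797)} — violation
(C=58, D=71, E=86): 1 row → {A,B} = (68, 783) ✓
Two rows agree on {C, D, E} but differ on {A, B}, so {C, D, E} → {A, B} does not hold.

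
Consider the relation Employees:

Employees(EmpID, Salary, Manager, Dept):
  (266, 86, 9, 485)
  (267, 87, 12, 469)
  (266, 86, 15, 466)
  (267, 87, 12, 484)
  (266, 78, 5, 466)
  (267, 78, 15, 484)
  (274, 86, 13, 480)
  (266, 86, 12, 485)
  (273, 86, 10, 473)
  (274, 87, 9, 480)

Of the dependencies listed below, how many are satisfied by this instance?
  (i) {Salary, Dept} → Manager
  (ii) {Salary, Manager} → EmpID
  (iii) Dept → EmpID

(i) {Salary, Dept} → Manager: (Salary=86, Dept=485): 2 rows → Manager takes values {9, 12} — violation — fails.
(ii) {Salary, Manager} → EmpID: every LHS value maps to a single RHS value — holds.
(iii) Dept → EmpID: every LHS value maps to a single RHS value — holds.
2 of the 3 dependencies hold.

2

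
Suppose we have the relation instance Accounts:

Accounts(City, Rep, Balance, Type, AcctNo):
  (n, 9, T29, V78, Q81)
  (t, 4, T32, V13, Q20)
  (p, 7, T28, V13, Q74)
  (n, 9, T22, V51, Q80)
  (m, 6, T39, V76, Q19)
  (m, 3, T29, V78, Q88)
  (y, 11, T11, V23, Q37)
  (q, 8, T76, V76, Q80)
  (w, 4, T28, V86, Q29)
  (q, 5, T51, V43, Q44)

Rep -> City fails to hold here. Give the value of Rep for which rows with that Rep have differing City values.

4

Rep=9: 2 rows → City = n, n ✓
Rep=4: 2 rows → City takes values {t, w} — violation
Rep=7: 1 row → City = p ✓
Rep=6: 1 row → City = m ✓
Rep=3: 1 row → City = m ✓
Rep=11: 1 row → City = y ✓
Rep=8: 1 row → City = q ✓
Rep=5: 1 row → City = q ✓
The only Rep value with inconsistent City is Rep=4.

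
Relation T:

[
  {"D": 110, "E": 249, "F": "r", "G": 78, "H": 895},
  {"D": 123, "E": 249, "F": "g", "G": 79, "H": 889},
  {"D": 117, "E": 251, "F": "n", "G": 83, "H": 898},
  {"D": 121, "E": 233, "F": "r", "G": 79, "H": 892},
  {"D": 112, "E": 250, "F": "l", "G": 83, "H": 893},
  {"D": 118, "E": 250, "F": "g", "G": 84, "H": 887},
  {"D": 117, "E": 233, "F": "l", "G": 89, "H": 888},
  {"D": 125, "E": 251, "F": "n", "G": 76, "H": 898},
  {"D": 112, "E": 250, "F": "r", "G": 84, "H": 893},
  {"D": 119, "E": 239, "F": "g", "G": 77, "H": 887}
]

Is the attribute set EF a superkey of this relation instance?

Two distinct rows share (E=251, F=n), so EF does not determine every attribute — not a superkey.

No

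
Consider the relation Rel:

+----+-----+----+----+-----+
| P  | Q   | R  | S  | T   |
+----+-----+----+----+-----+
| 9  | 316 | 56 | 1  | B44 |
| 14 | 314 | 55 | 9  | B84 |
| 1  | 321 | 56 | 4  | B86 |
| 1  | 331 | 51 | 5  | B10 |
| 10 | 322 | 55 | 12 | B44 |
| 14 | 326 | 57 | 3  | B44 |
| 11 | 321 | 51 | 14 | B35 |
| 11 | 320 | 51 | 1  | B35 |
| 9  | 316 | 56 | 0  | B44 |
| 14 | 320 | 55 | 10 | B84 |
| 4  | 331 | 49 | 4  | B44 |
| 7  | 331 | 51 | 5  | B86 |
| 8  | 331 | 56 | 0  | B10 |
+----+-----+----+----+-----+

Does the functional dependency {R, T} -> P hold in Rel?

(R=56, T=B44): 2 rows → P = 9, 9 ✓
(R=55, T=B84): 2 rows → P = 14, 14 ✓
(R=56, T=B86): 1 row → P = 1 ✓
(R=51, T=B10): 1 row → P = 1 ✓
(R=55, T=B44): 1 row → P = 10 ✓
(R=57, T=B44): 1 row → P = 14 ✓
(R=51, T=B35): 2 rows → P = 11, 11 ✓
(R=49, T=B44): 1 row → P = 4 ✓
(R=51, T=B86): 1 row → P = 7 ✓
(R=56, T=B10): 1 row → P = 8 ✓
Every {R, T} value is associated with a single P value, so {R, T} -> P holds.

Yes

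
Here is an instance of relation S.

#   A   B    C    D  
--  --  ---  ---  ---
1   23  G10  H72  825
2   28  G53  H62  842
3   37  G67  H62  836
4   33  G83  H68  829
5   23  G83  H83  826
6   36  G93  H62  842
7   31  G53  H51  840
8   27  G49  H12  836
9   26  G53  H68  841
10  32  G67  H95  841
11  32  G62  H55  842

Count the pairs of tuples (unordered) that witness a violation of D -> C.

D=842: violating pairs (2,11), (6,11) — 2 pairs.
D=836: violating pairs (3,8) — 1 pair.
D=841: violating pairs (9,10) — 1 pair.

4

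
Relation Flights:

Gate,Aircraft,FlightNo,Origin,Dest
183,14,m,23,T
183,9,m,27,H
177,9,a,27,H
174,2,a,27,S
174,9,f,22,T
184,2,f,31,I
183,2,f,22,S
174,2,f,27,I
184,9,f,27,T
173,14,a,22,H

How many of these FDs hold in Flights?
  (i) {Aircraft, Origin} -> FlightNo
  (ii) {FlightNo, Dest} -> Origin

0

(i) {Aircraft, Origin} -> FlightNo: (Aircraft=9, Origin=27): 3 rows → FlightNo takes values {m, a, f} — violation; (Aircraft=2, Origin=27): 2 rows → FlightNo takes values {a, f} — violation — fails.
(ii) {FlightNo, Dest} -> Origin: (FlightNo=a, Dest=H): 2 rows → Origin takes values {27, 22} — violation; (FlightNo=f, Dest=T): 2 rows → Origin takes values {22, 27} — violation; (FlightNo=f, Dest=I): 2 rows → Origin takes values {31, 27} — violation — fails.
None of the 2 dependencies hold.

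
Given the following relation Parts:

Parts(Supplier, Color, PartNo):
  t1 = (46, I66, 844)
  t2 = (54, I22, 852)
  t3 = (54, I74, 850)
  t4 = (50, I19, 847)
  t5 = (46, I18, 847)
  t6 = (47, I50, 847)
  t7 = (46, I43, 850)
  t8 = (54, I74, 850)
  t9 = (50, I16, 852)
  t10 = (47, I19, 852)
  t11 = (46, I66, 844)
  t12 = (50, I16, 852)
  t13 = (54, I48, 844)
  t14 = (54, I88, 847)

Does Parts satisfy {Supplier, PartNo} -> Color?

(Supplier=46, PartNo=844): rows 1, 11 → Color = I66, I66 ✓
(Supplier=54, PartNo=852): row 2 → Color = I22 ✓
(Supplier=54, PartNo=850): rows 3, 8 → Color = I74, I74 ✓
(Supplier=50, PartNo=847): row 4 → Color = I19 ✓
(Supplier=46, PartNo=847): row 5 → Color = I18 ✓
(Supplier=47, PartNo=847): row 6 → Color = I50 ✓
(Supplier=46, PartNo=850): row 7 → Color = I43 ✓
(Supplier=50, PartNo=852): rows 9, 12 → Color = I16, I16 ✓
(Supplier=47, PartNo=852): row 10 → Color = I19 ✓
(Supplier=54, PartNo=844): row 13 → Color = I48 ✓
(Supplier=54, PartNo=847): row 14 → Color = I88 ✓
Every {Supplier, PartNo} value is associated with a single Color value, so {Supplier, PartNo} -> Color holds.

Yes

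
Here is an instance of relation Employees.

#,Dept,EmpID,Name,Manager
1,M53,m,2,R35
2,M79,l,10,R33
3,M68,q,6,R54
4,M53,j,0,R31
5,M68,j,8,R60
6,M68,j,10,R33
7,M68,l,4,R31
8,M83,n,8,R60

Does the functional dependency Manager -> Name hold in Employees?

Manager=R35: row 1 → Name = 2 ✓
Manager=R33: rows 2, 6 → Name = 10, 10 ✓
Manager=R54: row 3 → Name = 6 ✓
Manager=R31: rows 4, 7 → Name takes values {0, 4} — violation
Manager=R60: rows 5, 8 → Name = 8, 8 ✓
Two rows agree on Manager but differ on Name, so Manager -> Name does not hold.

No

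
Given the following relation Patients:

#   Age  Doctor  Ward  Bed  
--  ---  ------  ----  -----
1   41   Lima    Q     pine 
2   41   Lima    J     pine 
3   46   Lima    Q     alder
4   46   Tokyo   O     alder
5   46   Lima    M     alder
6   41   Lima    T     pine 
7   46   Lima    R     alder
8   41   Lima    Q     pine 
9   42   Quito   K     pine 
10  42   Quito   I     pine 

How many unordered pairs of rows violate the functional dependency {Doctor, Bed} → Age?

0

(Doctor=Lima, Bed=pine): all 4 rows agree on Age — 0 pairs.
(Doctor=Lima, Bed=alder): all 3 rows agree on Age — 0 pairs.
(Doctor=Quito, Bed=pine): all 2 rows agree on Age — 0 pairs.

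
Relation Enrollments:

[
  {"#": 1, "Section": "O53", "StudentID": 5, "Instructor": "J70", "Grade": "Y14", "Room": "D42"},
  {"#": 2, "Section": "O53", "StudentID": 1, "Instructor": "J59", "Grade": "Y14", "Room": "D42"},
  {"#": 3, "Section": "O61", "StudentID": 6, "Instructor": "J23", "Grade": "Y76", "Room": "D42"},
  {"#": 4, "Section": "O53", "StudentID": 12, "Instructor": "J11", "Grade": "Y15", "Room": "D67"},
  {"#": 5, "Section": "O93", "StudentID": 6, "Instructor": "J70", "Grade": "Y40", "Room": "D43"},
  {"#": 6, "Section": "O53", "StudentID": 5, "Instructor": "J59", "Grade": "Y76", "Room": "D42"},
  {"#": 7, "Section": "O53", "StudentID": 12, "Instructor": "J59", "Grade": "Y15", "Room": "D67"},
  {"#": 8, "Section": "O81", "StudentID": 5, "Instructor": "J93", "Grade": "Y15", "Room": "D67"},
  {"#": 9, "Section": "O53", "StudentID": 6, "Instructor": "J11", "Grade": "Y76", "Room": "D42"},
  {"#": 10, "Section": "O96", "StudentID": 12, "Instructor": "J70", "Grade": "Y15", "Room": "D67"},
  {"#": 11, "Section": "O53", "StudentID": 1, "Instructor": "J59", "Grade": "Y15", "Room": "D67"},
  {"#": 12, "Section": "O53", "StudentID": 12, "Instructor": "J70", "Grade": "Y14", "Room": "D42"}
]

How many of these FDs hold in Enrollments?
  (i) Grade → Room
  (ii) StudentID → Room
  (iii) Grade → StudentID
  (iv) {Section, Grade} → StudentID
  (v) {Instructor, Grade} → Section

(i) Grade → Room: every LHS value maps to a single RHS value — holds.
(ii) StudentID → Room: StudentID=5: rows 1, 6, 8 → Room takes values {D42, D67} — violation; StudentID=1: rows 2, 11 → Room takes values {D42, D67} — violation; StudentID=6: rows 3, 5, 9 → Room takes values {D42, D43} — violation; StudentID=12: rows 4, 7, 10, 12 → Room takes values {D67, D42} — violation — fails.
(iii) Grade → StudentID: Grade=Y14: rows 1, 2, 12 → StudentID takes values {5, 1, 12} — violation; Grade=Y76: rows 3, 6, 9 → StudentID takes values {6, 5} — violation; Grade=Y15: rows 4, 7, 8, 10, 11 → StudentID takes values {12, 5, 1} — violation — fails.
(iv) {Section, Grade} → StudentID: (Section=O53, Grade=Y14): rows 1, 2, 12 → StudentID takes values {5, 1, 12} — violation; (Section=O53, Grade=Y15): rows 4, 7, 11 → StudentID takes values {12, 1} — violation; (Section=O53, Grade=Y76): rows 6, 9 → StudentID takes values {5, 6} — violation — fails.
(v) {Instructor, Grade} → Section: every LHS value maps to a single RHS value — holds.
2 of the 5 dependencies hold.

2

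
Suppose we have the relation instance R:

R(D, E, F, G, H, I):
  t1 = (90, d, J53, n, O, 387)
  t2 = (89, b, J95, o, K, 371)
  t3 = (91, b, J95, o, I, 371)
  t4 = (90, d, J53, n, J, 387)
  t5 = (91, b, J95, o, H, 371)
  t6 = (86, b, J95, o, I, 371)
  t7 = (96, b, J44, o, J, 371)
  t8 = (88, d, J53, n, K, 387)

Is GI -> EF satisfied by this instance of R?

(G=n, I=387): rows 1, 4, 8 → {E,F} = (d, J53), (d, J53), (d, J53) ✓
(G=o, I=371): rows 2, 3, 5, 6, 7 → {E,F} takes values {(b, J95), (b, J44)} — violation
Two rows agree on GI but differ on EF, so GI -> EF does not hold.

No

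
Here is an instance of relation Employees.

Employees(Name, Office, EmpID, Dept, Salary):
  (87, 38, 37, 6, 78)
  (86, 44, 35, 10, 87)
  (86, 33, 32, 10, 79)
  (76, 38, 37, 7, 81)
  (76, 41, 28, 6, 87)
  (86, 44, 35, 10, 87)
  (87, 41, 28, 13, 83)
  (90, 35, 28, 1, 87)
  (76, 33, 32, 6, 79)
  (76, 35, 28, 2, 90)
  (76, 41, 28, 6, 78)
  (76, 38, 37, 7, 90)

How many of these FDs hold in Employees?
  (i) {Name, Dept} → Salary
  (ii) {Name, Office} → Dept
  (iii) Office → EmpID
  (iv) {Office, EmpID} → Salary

(i) {Name, Dept} → Salary: (Name=86, Dept=10): 3 rows → Salary takes values {87, 79} — violation; (Name=76, Dept=7): 2 rows → Salary takes values {81, 90} — violation; (Name=76, Dept=6): 3 rows → Salary takes values {87, 79, 78} — violation — fails.
(ii) {Name, Office} → Dept: every LHS value maps to a single RHS value — holds.
(iii) Office → EmpID: every LHS value maps to a single RHS value — holds.
(iv) {Office, EmpID} → Salary: (Office=38, EmpID=37): 3 rows → Salary takes values {78, 81, 90} — violation; (Office=41, EmpID=28): 3 rows → Salary takes values {87, 83, 78} — violation; (Office=35, EmpID=28): 2 rows → Salary takes values {87, 90} — violation — fails.
2 of the 4 dependencies hold.

2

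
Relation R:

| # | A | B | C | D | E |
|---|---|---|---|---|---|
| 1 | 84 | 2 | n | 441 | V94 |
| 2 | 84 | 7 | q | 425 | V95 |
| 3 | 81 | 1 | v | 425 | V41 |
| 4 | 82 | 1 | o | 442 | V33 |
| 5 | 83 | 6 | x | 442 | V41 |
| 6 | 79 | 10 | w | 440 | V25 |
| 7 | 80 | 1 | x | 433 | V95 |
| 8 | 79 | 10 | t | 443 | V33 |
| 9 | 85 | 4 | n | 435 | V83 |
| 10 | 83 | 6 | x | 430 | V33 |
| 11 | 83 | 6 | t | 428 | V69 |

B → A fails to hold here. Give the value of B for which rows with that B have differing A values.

B=2: row 1 → A = 84 ✓
B=7: row 2 → A = 84 ✓
B=1: rows 3, 4, 7 → A takes values {81, 82, 80} — violation
B=6: rows 5, 10, 11 → A = 83, 83, 83 ✓
B=10: rows 6, 8 → A = 79, 79 ✓
B=4: row 9 → A = 85 ✓
The only B value with inconsistent A is B=1.

1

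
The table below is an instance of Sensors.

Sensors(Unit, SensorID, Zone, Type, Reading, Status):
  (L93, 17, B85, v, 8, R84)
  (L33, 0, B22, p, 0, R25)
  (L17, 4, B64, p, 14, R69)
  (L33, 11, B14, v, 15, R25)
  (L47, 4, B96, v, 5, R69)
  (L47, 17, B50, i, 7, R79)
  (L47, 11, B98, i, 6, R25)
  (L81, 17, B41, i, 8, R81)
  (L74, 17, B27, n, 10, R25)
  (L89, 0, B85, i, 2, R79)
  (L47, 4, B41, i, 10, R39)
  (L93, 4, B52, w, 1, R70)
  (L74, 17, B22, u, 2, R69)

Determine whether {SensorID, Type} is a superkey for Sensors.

No

Two distinct rows share (SensorID=17, Type=i), so {SensorID, Type} does not determine every attribute — not a superkey.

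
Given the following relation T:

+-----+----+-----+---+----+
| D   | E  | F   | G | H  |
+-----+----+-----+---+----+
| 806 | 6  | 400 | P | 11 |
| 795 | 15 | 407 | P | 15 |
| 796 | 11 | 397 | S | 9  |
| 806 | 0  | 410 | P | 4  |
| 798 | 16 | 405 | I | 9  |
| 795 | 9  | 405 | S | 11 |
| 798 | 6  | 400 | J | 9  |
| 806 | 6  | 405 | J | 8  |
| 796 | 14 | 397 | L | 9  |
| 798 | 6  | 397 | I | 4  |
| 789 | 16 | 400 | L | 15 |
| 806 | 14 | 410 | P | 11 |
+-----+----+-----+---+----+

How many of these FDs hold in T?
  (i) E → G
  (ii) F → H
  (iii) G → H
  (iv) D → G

0

(i) E → G: E=6: 4 rows → G takes values {P, J, I} — violation; E=16: 2 rows → G takes values {I, L} — violation; E=14: 2 rows → G takes values {L, P} — violation — fails.
(ii) F → H: F=400: 3 rows → H takes values {11, 9, 15} — violation; F=397: 3 rows → H takes values {9, 4} — violation; F=410: 2 rows → H takes values {4, 11} — violation; F=405: 3 rows → H takes values {9, 11, 8} — violation — fails.
(iii) G → H: G=P: 4 rows → H takes values {11, 15, 4} — violation; G=S: 2 rows → H takes values {9, 11} — violation; G=I: 2 rows → H takes values {9, 4} — violation; G=J: 2 rows → H takes values {9, 8} — violation; G=L: 2 rows → H takes values {9, 15} — violation — fails.
(iv) D → G: D=806: 4 rows → G takes values {P, J} — violation; D=795: 2 rows → G takes values {P, S} — violation; D=796: 2 rows → G takes values {S, L} — violation; D=798: 3 rows → G takes values {I, J} — violation — fails.
None of the 4 dependencies hold.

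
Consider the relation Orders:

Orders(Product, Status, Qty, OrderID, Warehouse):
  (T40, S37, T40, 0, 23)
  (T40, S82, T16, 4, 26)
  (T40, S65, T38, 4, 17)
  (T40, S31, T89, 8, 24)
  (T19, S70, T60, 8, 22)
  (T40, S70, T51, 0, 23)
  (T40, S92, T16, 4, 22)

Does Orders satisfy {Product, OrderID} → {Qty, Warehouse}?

(Product=T40, OrderID=0): 2 rows → {Qty,Warehouse} takes values {(T40, 23), (T51, 23)} — violation
(Product=T40, OrderID=4): 3 rows → {Qty,Warehouse} takes values {(T16, 26), (T38, 17), (T16, 22)} — violation
(Product=T40, OrderID=8): 1 row → {Qty,Warehouse} = (T89, 24) ✓
(Product=T19, OrderID=8): 1 row → {Qty,Warehouse} = (T60, 22) ✓
Two rows agree on {Product, OrderID} but differ on {Qty, Warehouse}, so {Product, OrderID} → {Qty, Warehouse} does not hold.

No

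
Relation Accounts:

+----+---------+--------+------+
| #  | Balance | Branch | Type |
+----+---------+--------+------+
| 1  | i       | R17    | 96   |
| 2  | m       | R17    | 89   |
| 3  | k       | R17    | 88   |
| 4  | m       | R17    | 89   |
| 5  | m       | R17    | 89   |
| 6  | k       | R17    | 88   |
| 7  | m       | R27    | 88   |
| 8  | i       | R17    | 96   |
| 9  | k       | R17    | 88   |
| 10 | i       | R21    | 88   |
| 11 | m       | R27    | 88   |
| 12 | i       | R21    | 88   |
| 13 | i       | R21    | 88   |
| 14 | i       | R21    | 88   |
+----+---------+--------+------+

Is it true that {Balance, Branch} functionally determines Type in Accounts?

Yes

(Balance=i, Branch=R17): rows 1, 8 → Type = 96, 96 ✓
(Balance=m, Branch=R17): rows 2, 4, 5 → Type = 89, 89, 89 ✓
(Balance=k, Branch=R17): rows 3, 6, 9 → Type = 88, 88, 88 ✓
(Balance=m, Branch=R27): rows 7, 11 → Type = 88, 88 ✓
(Balance=i, Branch=R21): rows 10, 12, 13, 14 → Type = 88, 88, 88, 88 ✓
Every {Balance, Branch} value is associated with a single Type value, so {Balance, Branch} → Type holds.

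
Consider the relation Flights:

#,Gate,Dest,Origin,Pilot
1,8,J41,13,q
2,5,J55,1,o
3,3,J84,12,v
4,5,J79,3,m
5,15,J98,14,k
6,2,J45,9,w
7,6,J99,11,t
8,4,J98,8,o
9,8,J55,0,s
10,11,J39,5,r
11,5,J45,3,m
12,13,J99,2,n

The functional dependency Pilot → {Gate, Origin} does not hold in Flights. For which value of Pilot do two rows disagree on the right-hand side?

o

Pilot=q: row 1 → {Gate,Origin} = (8, 13) ✓
Pilot=o: rows 2, 8 → {Gate,Origin} takes values {(5, 1), (4, 8)} — violation
Pilot=v: row 3 → {Gate,Origin} = (3, 12) ✓
Pilot=m: rows 4, 11 → {Gate,Origin} = (5, 3), (5, 3) ✓
Pilot=k: row 5 → {Gate,Origin} = (15, 14) ✓
Pilot=w: row 6 → {Gate,Origin} = (2, 9) ✓
Pilot=t: row 7 → {Gate,Origin} = (6, 11) ✓
Pilot=s: row 9 → {Gate,Origin} = (8, 0) ✓
Pilot=r: row 10 → {Gate,Origin} = (11, 5) ✓
Pilot=n: row 12 → {Gate,Origin} = (13, 2) ✓
The only Pilot value with inconsistent RHS is Pilot=o.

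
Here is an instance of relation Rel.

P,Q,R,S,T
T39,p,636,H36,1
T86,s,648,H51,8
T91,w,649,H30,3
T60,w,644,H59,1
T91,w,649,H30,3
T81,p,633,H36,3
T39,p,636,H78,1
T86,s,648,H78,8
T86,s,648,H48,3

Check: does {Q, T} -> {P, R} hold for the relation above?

(Q=p, T=1): 2 rows → {P,R} = (T39, 636), (T39, 636) ✓
(Q=s, T=8): 2 rows → {P,R} = (T86, 648), (T86, 648) ✓
(Q=w, T=3): 2 rows → {P,R} = (T91, 649), (T91, 649) ✓
(Q=w, T=1): 1 row → {P,R} = (T60, 644) ✓
(Q=p, T=3): 1 row → {P,R} = (T81, 633) ✓
(Q=s, T=3): 1 row → {P,R} = (T86, 648) ✓
Every {Q, T} value is associated with a single {P, R} value, so {Q, T} -> {P, R} holds.

Yes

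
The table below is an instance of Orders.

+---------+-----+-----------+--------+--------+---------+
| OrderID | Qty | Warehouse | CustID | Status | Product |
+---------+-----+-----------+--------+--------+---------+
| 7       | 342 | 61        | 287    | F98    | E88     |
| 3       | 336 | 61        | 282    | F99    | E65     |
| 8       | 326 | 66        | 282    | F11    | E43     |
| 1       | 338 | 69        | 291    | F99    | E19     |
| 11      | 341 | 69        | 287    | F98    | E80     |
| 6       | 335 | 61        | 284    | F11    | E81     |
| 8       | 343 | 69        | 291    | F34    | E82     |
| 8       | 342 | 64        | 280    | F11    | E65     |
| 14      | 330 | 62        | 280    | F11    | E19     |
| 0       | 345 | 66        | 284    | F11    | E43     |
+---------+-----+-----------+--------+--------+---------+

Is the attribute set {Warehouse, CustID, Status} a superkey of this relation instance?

All 10 rows have distinct {Warehouse, CustID, Status} values, so {Warehouse, CustID, Status} → (all attributes) holds and {Warehouse, CustID, Status} is a superkey.

Yes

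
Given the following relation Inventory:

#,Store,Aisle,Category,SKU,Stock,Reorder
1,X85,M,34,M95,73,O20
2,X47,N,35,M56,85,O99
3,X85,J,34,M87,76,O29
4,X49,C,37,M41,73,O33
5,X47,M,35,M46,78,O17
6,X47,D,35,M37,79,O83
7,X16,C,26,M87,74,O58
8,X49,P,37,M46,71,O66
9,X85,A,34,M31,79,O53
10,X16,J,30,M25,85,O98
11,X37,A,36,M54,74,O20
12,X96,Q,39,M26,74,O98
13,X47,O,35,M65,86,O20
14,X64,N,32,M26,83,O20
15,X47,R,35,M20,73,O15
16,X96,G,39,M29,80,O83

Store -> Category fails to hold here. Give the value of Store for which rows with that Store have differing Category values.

X16

Store=X85: rows 1, 3, 9 → Category = 34, 34, 34 ✓
Store=X47: rows 2, 5, 6, 13, 15 → Category = 35, 35, 35, 35, 35 ✓
Store=X49: rows 4, 8 → Category = 37, 37 ✓
Store=X16: rows 7, 10 → Category takes values {26, 30} — violation
Store=X37: row 11 → Category = 36 ✓
Store=X96: rows 12, 16 → Category = 39, 39 ✓
Store=X64: row 14 → Category = 32 ✓
The only Store value with inconsistent Category is Store=X16.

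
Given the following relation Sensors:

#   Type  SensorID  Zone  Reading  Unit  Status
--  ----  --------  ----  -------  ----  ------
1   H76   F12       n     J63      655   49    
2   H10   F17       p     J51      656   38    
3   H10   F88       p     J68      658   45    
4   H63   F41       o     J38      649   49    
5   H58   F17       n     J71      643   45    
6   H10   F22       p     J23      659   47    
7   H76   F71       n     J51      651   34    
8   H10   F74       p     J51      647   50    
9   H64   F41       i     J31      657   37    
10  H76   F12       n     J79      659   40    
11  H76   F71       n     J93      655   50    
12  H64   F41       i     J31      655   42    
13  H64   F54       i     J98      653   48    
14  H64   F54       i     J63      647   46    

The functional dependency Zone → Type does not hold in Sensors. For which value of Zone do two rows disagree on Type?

Zone=n: rows 1, 5, 7, 10, 11 → Type takes values {H76, H58} — violation
Zone=p: rows 2, 3, 6, 8 → Type = H10, H10, H10, H10 ✓
Zone=o: row 4 → Type = H63 ✓
Zone=i: rows 9, 12, 13, 14 → Type = H64, H64, H64, H64 ✓
The only Zone value with inconsistent Type is Zone=n.

n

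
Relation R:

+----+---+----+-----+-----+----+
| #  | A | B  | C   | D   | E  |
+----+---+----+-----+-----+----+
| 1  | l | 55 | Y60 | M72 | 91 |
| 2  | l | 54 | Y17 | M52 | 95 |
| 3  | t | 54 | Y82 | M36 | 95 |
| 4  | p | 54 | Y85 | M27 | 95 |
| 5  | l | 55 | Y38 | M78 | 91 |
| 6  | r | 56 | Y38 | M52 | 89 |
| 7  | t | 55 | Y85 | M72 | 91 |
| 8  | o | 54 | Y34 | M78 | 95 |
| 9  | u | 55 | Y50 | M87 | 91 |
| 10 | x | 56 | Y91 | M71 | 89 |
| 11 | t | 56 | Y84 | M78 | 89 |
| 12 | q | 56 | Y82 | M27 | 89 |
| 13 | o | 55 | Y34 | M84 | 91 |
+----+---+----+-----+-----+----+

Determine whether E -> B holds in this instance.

E=91: rows 1, 5, 7, 9, 13 → B = 55, 55, 55, 55, 55 ✓
E=95: rows 2, 3, 4, 8 → B = 54, 54, 54, 54 ✓
E=89: rows 6, 10, 11, 12 → B = 56, 56, 56, 56 ✓
Every E value is associated with a single B value, so E -> B holds.

Yes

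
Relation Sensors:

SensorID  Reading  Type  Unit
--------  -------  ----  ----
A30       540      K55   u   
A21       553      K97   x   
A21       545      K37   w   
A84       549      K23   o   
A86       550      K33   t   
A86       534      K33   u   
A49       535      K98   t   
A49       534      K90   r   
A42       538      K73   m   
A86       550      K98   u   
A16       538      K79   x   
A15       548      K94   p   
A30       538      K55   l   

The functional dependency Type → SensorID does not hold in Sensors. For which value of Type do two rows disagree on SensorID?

Type=K55: 2 rows → SensorID = A30, A30 ✓
Type=K97: 1 row → SensorID = A21 ✓
Type=K37: 1 row → SensorID = A21 ✓
Type=K23: 1 row → SensorID = A84 ✓
Type=K33: 2 rows → SensorID = A86, A86 ✓
Type=K98: 2 rows → SensorID takes values {A49, A86} — violation
Type=K90: 1 row → SensorID = A49 ✓
Type=K73: 1 row → SensorID = A42 ✓
Type=K79: 1 row → SensorID = A16 ✓
Type=K94: 1 row → SensorID = A15 ✓
The only Type value with inconsistent SensorID is Type=K98.

K98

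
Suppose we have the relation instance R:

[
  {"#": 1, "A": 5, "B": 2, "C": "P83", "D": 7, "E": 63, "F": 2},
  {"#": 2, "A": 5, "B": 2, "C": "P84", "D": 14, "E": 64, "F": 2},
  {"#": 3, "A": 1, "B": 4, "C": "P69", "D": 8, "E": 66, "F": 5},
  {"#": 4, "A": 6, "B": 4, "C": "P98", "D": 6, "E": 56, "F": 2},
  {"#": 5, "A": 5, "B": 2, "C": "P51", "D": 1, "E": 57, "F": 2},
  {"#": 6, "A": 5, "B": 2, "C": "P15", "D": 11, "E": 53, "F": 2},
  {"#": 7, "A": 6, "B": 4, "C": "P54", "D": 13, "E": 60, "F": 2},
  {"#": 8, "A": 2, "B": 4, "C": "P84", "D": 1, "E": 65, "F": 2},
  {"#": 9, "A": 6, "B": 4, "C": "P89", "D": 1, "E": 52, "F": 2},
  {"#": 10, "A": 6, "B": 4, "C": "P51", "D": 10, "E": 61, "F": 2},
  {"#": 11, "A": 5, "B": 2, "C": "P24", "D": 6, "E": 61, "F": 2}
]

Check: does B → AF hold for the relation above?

No

B=2: rows 1, 2, 5, 6, 11 → {A,F} = (5, 2), (5, 2), (5, 2), (5, 2), (5, 2) ✓
B=4: rows 3, 4, 7, 8, 9, 10 → {A,F} takes values {(1, 5), (6, 2), (2, 2)} — violation
Two rows agree on B but differ on AF, so B → AF does not hold.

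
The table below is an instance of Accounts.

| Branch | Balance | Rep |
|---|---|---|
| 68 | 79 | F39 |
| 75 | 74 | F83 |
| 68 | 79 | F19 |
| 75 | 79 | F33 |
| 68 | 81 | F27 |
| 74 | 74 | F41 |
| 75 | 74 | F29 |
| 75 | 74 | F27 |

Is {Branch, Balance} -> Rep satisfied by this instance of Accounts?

No

(Branch=68, Balance=79): 2 rows → Rep takes values {F39, F19} — violation
(Branch=75, Balance=74): 3 rows → Rep takes values {F83, F29, F27} — violation
(Branch=75, Balance=79): 1 row → Rep = F33 ✓
(Branch=68, Balance=81): 1 row → Rep = F27 ✓
(Branch=74, Balance=74): 1 row → Rep = F41 ✓
Two rows agree on {Branch, Balance} but differ on Rep, so {Branch, Balance} -> Rep does not hold.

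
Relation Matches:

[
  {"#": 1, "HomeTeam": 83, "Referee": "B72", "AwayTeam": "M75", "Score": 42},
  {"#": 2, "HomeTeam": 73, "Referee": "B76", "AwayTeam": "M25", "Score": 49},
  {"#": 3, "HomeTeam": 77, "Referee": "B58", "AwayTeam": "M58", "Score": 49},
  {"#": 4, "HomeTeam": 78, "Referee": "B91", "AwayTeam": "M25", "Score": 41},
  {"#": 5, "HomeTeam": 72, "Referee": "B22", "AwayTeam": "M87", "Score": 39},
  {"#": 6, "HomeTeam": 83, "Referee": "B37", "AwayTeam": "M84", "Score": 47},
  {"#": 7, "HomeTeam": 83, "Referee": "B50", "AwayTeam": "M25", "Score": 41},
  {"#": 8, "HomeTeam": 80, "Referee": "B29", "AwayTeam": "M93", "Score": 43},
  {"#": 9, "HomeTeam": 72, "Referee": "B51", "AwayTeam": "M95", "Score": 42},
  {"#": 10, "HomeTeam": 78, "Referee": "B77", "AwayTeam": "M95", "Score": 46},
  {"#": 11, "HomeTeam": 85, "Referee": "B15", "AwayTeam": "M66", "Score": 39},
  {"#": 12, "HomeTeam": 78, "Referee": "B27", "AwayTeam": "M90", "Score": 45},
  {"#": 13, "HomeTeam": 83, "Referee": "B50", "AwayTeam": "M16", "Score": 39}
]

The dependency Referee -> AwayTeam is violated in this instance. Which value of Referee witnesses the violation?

B50

Referee=B72: row 1 → AwayTeam = M75 ✓
Referee=B76: row 2 → AwayTeam = M25 ✓
Referee=B58: row 3 → AwayTeam = M58 ✓
Referee=B91: row 4 → AwayTeam = M25 ✓
Referee=B22: row 5 → AwayTeam = M87 ✓
Referee=B37: row 6 → AwayTeam = M84 ✓
Referee=B50: rows 7, 13 → AwayTeam takes values {M25, M16} — violation
Referee=B29: row 8 → AwayTeam = M93 ✓
Referee=B51: row 9 → AwayTeam = M95 ✓
Referee=B77: row 10 → AwayTeam = M95 ✓
Referee=B15: row 11 → AwayTeam = M66 ✓
Referee=B27: row 12 → AwayTeam = M90 ✓
The only Referee value with inconsistent AwayTeam is Referee=B50.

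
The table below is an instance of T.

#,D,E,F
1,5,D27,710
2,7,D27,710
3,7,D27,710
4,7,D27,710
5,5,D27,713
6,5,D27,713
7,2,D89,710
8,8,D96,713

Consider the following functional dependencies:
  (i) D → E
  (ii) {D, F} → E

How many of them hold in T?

2

(i) D → E: every LHS value maps to a single RHS value — holds.
(ii) {D, F} → E: every LHS value maps to a single RHS value — holds.
2 of the 2 dependencies hold.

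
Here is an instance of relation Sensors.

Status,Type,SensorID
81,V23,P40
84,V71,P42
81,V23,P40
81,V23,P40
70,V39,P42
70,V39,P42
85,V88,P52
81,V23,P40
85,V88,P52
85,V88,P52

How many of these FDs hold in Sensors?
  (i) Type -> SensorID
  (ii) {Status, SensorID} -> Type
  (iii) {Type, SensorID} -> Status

3

(i) Type -> SensorID: every LHS value maps to a single RHS value — holds.
(ii) {Status, SensorID} -> Type: every LHS value maps to a single RHS value — holds.
(iii) {Type, SensorID} -> Status: every LHS value maps to a single RHS value — holds.
3 of the 3 dependencies hold.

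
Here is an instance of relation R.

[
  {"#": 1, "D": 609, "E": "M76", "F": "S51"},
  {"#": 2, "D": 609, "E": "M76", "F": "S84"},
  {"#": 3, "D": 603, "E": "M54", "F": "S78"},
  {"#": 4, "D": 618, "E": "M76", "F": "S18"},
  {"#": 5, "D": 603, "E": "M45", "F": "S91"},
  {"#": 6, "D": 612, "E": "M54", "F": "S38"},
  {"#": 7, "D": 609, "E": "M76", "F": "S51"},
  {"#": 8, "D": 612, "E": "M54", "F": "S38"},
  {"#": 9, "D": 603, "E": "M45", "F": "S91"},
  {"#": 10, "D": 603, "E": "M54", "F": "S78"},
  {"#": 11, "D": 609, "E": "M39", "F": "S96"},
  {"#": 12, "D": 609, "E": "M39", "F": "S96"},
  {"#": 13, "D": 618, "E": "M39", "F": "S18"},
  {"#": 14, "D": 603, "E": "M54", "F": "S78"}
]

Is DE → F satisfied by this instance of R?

No

(D=609, E=M76): rows 1, 2, 7 → F takes values {S51, S84} — violation
(D=603, E=M54): rows 3, 10, 14 → F = S78, S78, S78 ✓
(D=618, E=M76): row 4 → F = S18 ✓
(D=603, E=M45): rows 5, 9 → F = S91, S91 ✓
(D=612, E=M54): rows 6, 8 → F = S38, S38 ✓
(D=609, E=M39): rows 11, 12 → F = S96, S96 ✓
(D=618, E=M39): row 13 → F = S18 ✓
Two rows agree on DE but differ on F, so DE → F does not hold.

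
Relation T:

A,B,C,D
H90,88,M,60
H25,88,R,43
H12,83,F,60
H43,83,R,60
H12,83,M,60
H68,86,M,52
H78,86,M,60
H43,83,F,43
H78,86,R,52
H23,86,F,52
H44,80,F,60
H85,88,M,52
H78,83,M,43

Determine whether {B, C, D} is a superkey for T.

Yes

All 13 rows have distinct {B, C, D} values, so {B, C, D} → (all attributes) holds and {B, C, D} is a superkey.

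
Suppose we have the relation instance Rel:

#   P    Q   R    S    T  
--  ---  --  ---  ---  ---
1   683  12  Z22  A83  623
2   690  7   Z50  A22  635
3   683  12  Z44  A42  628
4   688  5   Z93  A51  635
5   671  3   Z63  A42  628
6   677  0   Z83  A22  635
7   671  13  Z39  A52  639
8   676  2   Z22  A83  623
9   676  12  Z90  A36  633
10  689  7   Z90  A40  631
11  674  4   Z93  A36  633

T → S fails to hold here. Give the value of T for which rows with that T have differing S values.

635

T=623: rows 1, 8 → S = A83, A83 ✓
T=635: rows 2, 4, 6 → S takes values {A22, A51} — violation
T=628: rows 3, 5 → S = A42, A42 ✓
T=639: row 7 → S = A52 ✓
T=633: rows 9, 11 → S = A36, A36 ✓
T=631: row 10 → S = A40 ✓
The only T value with inconsistent S is T=635.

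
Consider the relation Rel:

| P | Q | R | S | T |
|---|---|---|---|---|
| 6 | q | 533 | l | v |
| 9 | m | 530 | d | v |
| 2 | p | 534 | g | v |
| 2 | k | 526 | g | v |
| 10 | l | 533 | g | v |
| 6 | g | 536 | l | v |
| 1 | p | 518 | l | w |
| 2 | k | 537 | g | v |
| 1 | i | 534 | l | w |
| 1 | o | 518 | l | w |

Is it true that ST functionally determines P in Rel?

No

(S=l, T=v): 2 rows → P = 6, 6 ✓
(S=d, T=v): 1 row → P = 9 ✓
(S=g, T=v): 4 rows → P takes values {2, 10} — violation
(S=l, T=w): 3 rows → P = 1, 1, 1 ✓
Two rows agree on ST but differ on P, so ST → P does not hold.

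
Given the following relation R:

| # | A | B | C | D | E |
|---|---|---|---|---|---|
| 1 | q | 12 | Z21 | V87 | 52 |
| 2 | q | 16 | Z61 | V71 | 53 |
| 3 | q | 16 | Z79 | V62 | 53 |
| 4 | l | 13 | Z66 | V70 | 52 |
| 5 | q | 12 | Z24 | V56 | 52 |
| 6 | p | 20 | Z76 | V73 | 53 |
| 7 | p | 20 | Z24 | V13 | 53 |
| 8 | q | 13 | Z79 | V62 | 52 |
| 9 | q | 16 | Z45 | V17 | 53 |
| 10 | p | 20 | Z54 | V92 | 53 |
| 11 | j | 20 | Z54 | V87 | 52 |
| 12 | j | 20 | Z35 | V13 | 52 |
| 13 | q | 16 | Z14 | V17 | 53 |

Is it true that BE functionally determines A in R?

(B=12, E=52): rows 1, 5 → A = q, q ✓
(B=16, E=53): rows 2, 3, 9, 13 → A = q, q, q, q ✓
(B=13, E=52): rows 4, 8 → A takes values {l, q} — violation
(B=20, E=53): rows 6, 7, 10 → A = p, p, p ✓
(B=20, E=52): rows 11, 12 → A = j, j ✓
Two rows agree on BE but differ on A, so BE → A does not hold.

No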